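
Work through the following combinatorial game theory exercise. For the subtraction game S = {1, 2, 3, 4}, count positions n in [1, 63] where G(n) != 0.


Subtraction set S = {1, 2, 3, 4}, so G(n) = n mod 5.
G(n) = 0 when n is a multiple of 5.
Multiples of 5 in [1, 63]: 12
N-positions (nonzero Grundy) = 63 - 12 = 51

51


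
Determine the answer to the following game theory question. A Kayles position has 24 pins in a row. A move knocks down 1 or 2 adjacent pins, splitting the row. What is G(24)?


Kayles: a move removes 1 or 2 adjacent pins from a contiguous row.
Removing pins from a row of k leaves two independent rows (a, b) with a + b = k - 1 (one pin) or a + b = k - 2 (two pins); an end removal gives a = 0.
By Sprague-Grundy, G(k) = mex{ G(a) XOR G(b) } over all these splits. G(0) = 0.
G(1): splits (0,0):0^0=0 -> mex({0}) = 1
G(2): splits (0,1):0^1=1 (0,0):0^0=0 -> mex({0, 1}) = 2
G(3): splits (0,2):0^2=2 (1,1):1^1=0 (0,1):0^1=1 -> mex({0, 1, 2}) = 3
G(4): splits (0,3):0^3=3 (1,2):1^2=3 (0,2):0^2=2 (1,1):1^1=0 -> mex({0, 2, 3}) = 1
G(5): splits (0,4):0^1=1 (1,3):1^3=2 (2,2):2^2=0 (0,3):0^3=3 (1,2):1^2=3 -> mex({0, 1, 2, 3}) = 4
G(6) = mex({0, 1, 2, 4}) = 3
G(7) = mex({0, 1, 3, 4, 5}) = 2
G(8) = mex({0, 2, 3, 5, 6}) = 1
G(9) = mex({0, 1, 2, 3, 6, 7}) = 4
G(10) = mex({0, 1, 3, 4, 5, 7}) = 2
G(11) = mex({0, 1, 2, 3, 4, 5}) = 6
G(12) = mex({0, 1, 2, 3, 5, 6, 7}) = 4
G(13) = mex({0, 2, 3, 4, 6, 7}) = 1
G(14) = mex({0, 1, 4, 5, 6, 7}) = 2
G(15) = mex({0, 1, 2, 3, 4, 5, 6}) = 7
G(16) = mex({0, 2, 3, 5, 6, 7}) = 1
G(17) = mex({0, 1, 2, 3, 5, 6, 7}) = 4
G(18) = mex({0, 1, 2, 4, 5, 6}) = 3
G(19) = mex({0, 1, 3, 4, 5, 7}) = 2
G(20) = mex({0, 2, 3, 4, 5, 6, 7}) = 1
G(21) = mex({0, 1, 2, 3, 5, 6, 7}) = 4
G(22) = mex({0, 1, 2, 3, 4, 5, 7}) = 6
G(23) = mex({0, 1, 2, 3, 4, 5, 6}) = 7
G(24) = mex({0, 1, 2, 3, 5, 6, 7}) = 4
Therefore G(24) = 4.

4


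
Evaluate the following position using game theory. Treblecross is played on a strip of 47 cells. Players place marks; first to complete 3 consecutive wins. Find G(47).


Treblecross: place X on empty cells; 3-in-a-row wins.
Playing within two cells of an existing X lets the opponent win at once, so sensible play treats the cells i-2..i+2 around each X as dead. The player left with no safe cell loses, so this is a normal-play take-away game on strips of safe cells.
Placing X at cell i (0-indexed) of a strip of k safe cells leaves independent strips of sizes max(0, i-2) and max(0, k-i-3). Hence G(k) = mex{ G(max(0,i-2)) XOR G(max(0,k-i-3)) : 0 <= i < k }, with G(0) = 0.
G(1): splits (0,0):0^0=0 -> mex({0}) = 1
G(2): splits (0,0):0^0=0 -> mex({0}) = 1
G(3): splits (0,0):0^0=0 -> mex({0}) = 1
G(4): splits (0,1):0^1=1 (0,0):0^0=0 -> mex({0, 1}) = 2
G(5): splits (0,2):0^1=1 (0,1):0^1=1 (0,0):0^0=0 -> mex({0, 1}) = 2
G(6) = mex({1}) = 0
G(7) = mex({0, 1, 2}) = 3
G(8) = mex({0, 1, 2}) = 3
G(9) = mex({0, 2}) = 1
G(10) = mex({0, 2, 3}) = 1
G(11) = mex({0, 3}) = 1
G(12) = mex({1, 3}) = 0
G(13) = mex({0, 1, 2, 3}) = 4
G(14) = mex({0, 1, 2}) = 3
G(15) = mex({0, 1, 2}) = 3
G(16) = mex({0, 1, 2, 4}) = 3
G(17) = mex({0, 1, 3, 4}) = 2
G(18) = mex({0, 1, 3, 4}) = 2
G(19) = mex({0, 1, 3, 5}) = 2
G(20) = mex({0, 1, 2, 3, 5}) = 4
G(21) = mex({0, 1, 2, 3, 5}) = 4
G(22) = mex({1, 2, 6}) = 0
G(23) = mex({0, 1, 2, 3, 4, 6}) = 5
G(24) = mex({0, 1, 2, 3, 4}) = 5
G(25) = mex({0, 1, 3, 4, 7}) = 2
G(26) = mex({0, 1, 3, 4, 5, 7}) = 2
G(27) = mex({0, 1, 3, 5}) = 2
G(28) = mex({0, 1, 2, 5}) = 3
G(29) = mex({0, 1, 2, 4, 5, 6}) = 3
G(30) = mex({1, 2, 4, 6}) = 0
G(31) = mex({0, 1, 2, 3, 4, 6}) = 5
G(32) = mex({1, 2, 3, 4, 7}) = 0
G(33) = mex({0, 3, 7}) = 1
G(34) = mex({0, 2, 3, 5, 7}) = 1
G(35) = mex({0, 2, 3, 5, 6}) = 1
G(36) = mex({0, 1, 2, 5, 6}) = 3
G(37) = mex({0, 1, 2, 4, 5, 6}) = 3
G(38) = mex({0, 1, 2, 4}) = 3
G(39) = mex({0, 1, 2, 3, 4, 7}) = 5
G(40) = mex({0, 1, 2, 3, 4, 5, 7}) = 6
G(41) = mex({0, 1, 2, 3, 5, 7}) = 4
G(42) = mex({0, 1, 2, 3, 5, 6, 7}) = 4
G(43) = mex({0, 2, 3, 5, 6}) = 1
G(44) = mex({1, 2, 3, 4, 5, 6}) = 0
G(45) = mex({0, 1, 2, 3, 4, 6, 7}) = 5
G(46) = mex({0, 1, 2, 3, 4, 7}) = 5
G(47) = mex({0, 1, 2, 3, 4, 5, 7}) = 6
Therefore G(47) = 6.

6


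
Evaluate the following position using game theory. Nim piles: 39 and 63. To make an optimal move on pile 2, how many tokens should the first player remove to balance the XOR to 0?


Piles: 39 and 63
Current XOR: 39 XOR 63 = 24 (non-zero, so this is an N-position).
To make the XOR zero, we need to find a move that balances the piles.
For pile 2 (size 63): target = 63 XOR 24 = 39
We reduce pile 2 from 63 to 39.
Tokens removed: 63 - 39 = 24
Verification: 39 XOR 39 = 0

24


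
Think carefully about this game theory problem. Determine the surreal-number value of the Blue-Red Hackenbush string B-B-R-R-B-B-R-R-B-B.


Edges (from ground): B-B-R-R-B-B-R-R-B-B
By Berlekamp's sign-expansion rule, a Blue-Red Hackenbush stalk has the value of the surreal number whose sign sequence is the edge sequence with B -> + and R -> -.
Sign sequence: ++--++--++
Trace the sign expansion in the surreal number tree, starting from 0:
Edge 1: B (sign +) -> bounds (0, +inf), value = 1
Edge 2: B (sign +) -> bounds (1, +inf), value = 2
Edge 3: R (sign -) -> bounds (1, 2), value = 3/2
Edge 4: R (sign -) -> bounds (1, 3/2), value = 5/4
Edge 5: B (sign +) -> bounds (5/4, 3/2), value = 11/8
Edge 6: B (sign +) -> bounds (11/8, 3/2), value = 23/16
Edge 7: R (sign -) -> bounds (11/8, 23/16), value = 45/32
Edge 8: R (sign -) -> bounds (11/8, 45/32), value = 89/64
Edge 9: B (sign +) -> bounds (89/64, 45/32), value = 179/128
Edge 10: B (sign +) -> bounds (179/128, 45/32), value = 359/256
Game value = 359/256

359/256


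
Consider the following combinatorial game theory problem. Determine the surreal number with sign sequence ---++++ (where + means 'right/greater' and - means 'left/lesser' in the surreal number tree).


Sign expansion: ---++++
Rule: track bounds (lo, hi), initially (-inf, +inf). On '+', the current value becomes lo and we move to the simplest number in (value, hi): value + 1 if hi = +inf, otherwise the midpoint (value + hi)/2. On '-', the current value becomes hi and we move to value - 1 if lo = -inf, otherwise the midpoint (lo + value)/2.
Start at 0.
Step 1: sign = -, move left. Bounds: (-inf, 0). Value = -1
Step 2: sign = -, move left. Bounds: (-inf, -1). Value = -2
Step 3: sign = -, move left. Bounds: (-inf, -2). Value = -3
Step 4: sign = +, move right. Bounds: (-3, -2). Value = -5/2
Step 5: sign = +, move right. Bounds: (-5/2, -2). Value = -9/4
Step 6: sign = +, move right. Bounds: (-9/4, -2). Value = -17/8
Step 7: sign = +, move right. Bounds: (-17/8, -2). Value = -33/16
The surreal number with sign expansion ---++++ is -33/16.

-33/16


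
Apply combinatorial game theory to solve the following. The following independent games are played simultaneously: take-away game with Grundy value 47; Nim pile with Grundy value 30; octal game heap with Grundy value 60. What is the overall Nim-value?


By the Sprague-Grundy theorem, the Grundy value of a sum of games is the XOR of individual Grundy values.
take-away game: Grundy value = 47. Running XOR: 0 XOR 47 = 47
Nim pile: Grundy value = 30. Running XOR: 47 XOR 30 = 49
octal game heap: Grundy value = 60. Running XOR: 49 XOR 60 = 13
The combined Grundy value is 13.

13


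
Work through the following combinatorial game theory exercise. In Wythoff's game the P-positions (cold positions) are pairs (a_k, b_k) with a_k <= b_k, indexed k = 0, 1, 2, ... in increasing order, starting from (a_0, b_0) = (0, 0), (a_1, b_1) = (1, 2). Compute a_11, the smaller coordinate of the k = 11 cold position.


By Wythoff's theorem, a_k = floor(k * phi) and b_k = floor(k * phi^2) = a_k + k, where phi = (1 + sqrt(5))/2 is the golden ratio.
phi = (1 + sqrt(5))/2 = 1.618034
k = 11
k * phi = 11 * 1.618034 = 17.798374
a_11 = floor(k * phi) = 17

17


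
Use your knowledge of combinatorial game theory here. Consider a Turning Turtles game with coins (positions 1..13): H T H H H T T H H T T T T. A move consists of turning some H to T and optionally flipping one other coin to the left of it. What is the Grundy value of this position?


Coins: H T H H H T T H H T T T T
Key fact: a single head at position k behaves exactly like a Nim heap of size k (turning it to T and optionally flipping a coin at j < k corresponds to moving the heap from k to j, or to 0), and heads combine as a disjunctive sum (two heads at the same place would cancel, matching j XOR j = 0). So the Nim-value is the XOR of the 1-indexed positions of the heads.
Face-up positions (1-indexed): [1, 3, 4, 5, 8, 9]
XOR 0 with 1: 0 XOR 1 = 1
XOR 1 with 3: 1 XOR 3 = 2
XOR 2 with 4: 2 XOR 4 = 6
XOR 6 with 5: 6 XOR 5 = 3
XOR 3 with 8: 3 XOR 8 = 11
XOR 11 with 9: 11 XOR 9 = 2
Nim-value = 2

2


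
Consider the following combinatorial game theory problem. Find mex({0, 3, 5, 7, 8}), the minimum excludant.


Set = {0, 3, 5, 7, 8}
0 is in the set.
1 is NOT in the set. This is the mex.
mex = 1

1


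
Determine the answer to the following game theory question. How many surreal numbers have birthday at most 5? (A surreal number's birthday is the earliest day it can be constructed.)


Day 0: {|} = 0 is born. Count = 1.
Day n: the number of surreal numbers born by day n is 2^(n+1) - 1.
By day 0: 2^1 - 1 = 1
By day 1: 2^2 - 1 = 3
By day 2: 2^3 - 1 = 7
By day 3: 2^4 - 1 = 15
By day 4: 2^5 - 1 = 31
By day 5: 2^6 - 1 = 63
By day 5: 63 surreal numbers.

63


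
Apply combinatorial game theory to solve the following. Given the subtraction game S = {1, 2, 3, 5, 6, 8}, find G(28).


The subtraction set is S = {1, 2, 3, 5, 6, 8}.
G(k) = mex{ G(k - s) : s in S, s <= k }. We compute iteratively: G(0) = 0.
G(1) = mex({0}) = 1
G(2) = mex({0, 1}) = 2
G(3) = mex({0, 1, 2}) = 3
G(4) = mex({1, 2, 3}) = 0
G(5) = mex({0, 2, 3}) = 1
G(6) = mex({0, 1, 3}) = 2
G(7) = mex({0, 1, 2}) = 3
G(8) = mex({0, 1, 2, 3}) = 4
G(9) = mex({0, 1, 2, 3, 4}) = 5
G(10) = mex({0, 1, 2, 3, 4, 5}) = 6
G(11) = mex({1, 2, 3, 4, 5, 6}) = 0
G(12) = mex({0, 2, 3, 5, 6}) = 1
G(13) = mex({0, 1, 3, 4, 6}) = 2
G(14) = mex({0, 1, 2, 4, 5}) = 3
G(15) = mex({1, 2, 3, 5, 6}) = 0
G(16) = mex({0, 2, 3, 4, 6}) = 1
G(17) = mex({0, 1, 3, 5}) = 2
G(18) = mex({0, 1, 2, 6}) = 3
Observe that G(11)..G(18) = 0, 1, 2, 3, 0, 1, 2, 3 repeats G(0)..G(7) = 0, 1, 2, 3, 0, 1, 2, 3.
For k >= max(S) = 8, G(k) is determined by the previous 8 values G(k-8)..G(k-1); a window of 8 consecutive values has recurred shifted by 11, so by induction G(k + 11) = G(k) for all k >= 0: the sequence is periodic from the start with period 11.
One period: G(0..10) = 0, 1, 2, 3, 0, 1, 2, 3, 4, 5, 6.
28 mod 11 = 6, so G(28) = G(6) = 2.

2


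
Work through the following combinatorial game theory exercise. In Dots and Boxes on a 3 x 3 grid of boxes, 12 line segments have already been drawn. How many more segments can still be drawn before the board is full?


Grid: 3 x 3 boxes, i.e. 4 rows and 4 columns of dots.
Horizontal edges: (rows + 1) * cols = 4 * 3 = 12
Vertical edges: rows * (cols + 1) = 3 * 4 = 12
Total edges: 12 + 12 = 24
Edges drawn: 12
Remaining: 24 - 12 = 12

12


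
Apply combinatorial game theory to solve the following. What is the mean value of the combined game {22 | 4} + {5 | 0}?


G1 = {22 | 4}, G2 = {5 | 0}
Each is a switch {a | b} with numbers a > b; its mean value is (a + b)/2, and mean value is additive over game sums: m(G1 + G2) = m(G1) + m(G2).
Mean of G1 = (22 + (4))/2 = 26/2 = 13
Mean of G2 = (5 + (0))/2 = 5/2 = 5/2
Mean of G1 + G2 = 13 + 5/2 = 31/2

31/2


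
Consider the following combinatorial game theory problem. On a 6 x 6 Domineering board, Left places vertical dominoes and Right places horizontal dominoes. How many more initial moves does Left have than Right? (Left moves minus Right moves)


Board is 6 x 6 (rows x cols).
Left (vertical) placements: (rows-1) * cols = 5 * 6 = 30
Right (horizontal) placements: rows * (cols-1) = 6 * 5 = 30
Advantage = Left - Right = 30 - 30 = 0

0


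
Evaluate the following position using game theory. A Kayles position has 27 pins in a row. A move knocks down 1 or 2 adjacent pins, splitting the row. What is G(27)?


Kayles: a move removes 1 or 2 adjacent pins from a contiguous row.
Removing pins from a row of k leaves two independent rows (a, b) with a + b = k - 1 (one pin) or a + b = k - 2 (two pins); an end removal gives a = 0.
By Sprague-Grundy, G(k) = mex{ G(a) XOR G(b) } over all these splits. G(0) = 0.
G(1): splits (0,0):0^0=0 -> mex({0}) = 1
G(2): splits (0,1):0^1=1 (0,0):0^0=0 -> mex({0, 1}) = 2
G(3): splits (0,2):0^2=2 (1,1):1^1=0 (0,1):0^1=1 -> mex({0, 1, 2}) = 3
G(4): splits (0,3):0^3=3 (1,2):1^2=3 (0,2):0^2=2 (1,1):1^1=0 -> mex({0, 2, 3}) = 1
G(5): splits (0,4):0^1=1 (1,3):1^3=2 (2,2):2^2=0 (0,3):0^3=3 (1,2):1^2=3 -> mex({0, 1, 2, 3}) = 4
G(6) = mex({0, 1, 2, 4}) = 3
G(7) = mex({0, 1, 3, 4, 5}) = 2
G(8) = mex({0, 2, 3, 5, 6}) = 1
G(9) = mex({0, 1, 2, 3, 6, 7}) = 4
G(10) = mex({0, 1, 3, 4, 5, 7}) = 2
G(11) = mex({0, 1, 2, 3, 4, 5}) = 6
G(12) = mex({0, 1, 2, 3, 5, 6, 7}) = 4
G(13) = mex({0, 2, 3, 4, 6, 7}) = 1
G(14) = mex({0, 1, 4, 5, 6, 7}) = 2
G(15) = mex({0, 1, 2, 3, 4, 5, 6}) = 7
G(16) = mex({0, 2, 3, 5, 6, 7}) = 1
G(17) = mex({0, 1, 2, 3, 5, 6, 7}) = 4
G(18) = mex({0, 1, 2, 4, 5, 6}) = 3
G(19) = mex({0, 1, 3, 4, 5, 7}) = 2
G(20) = mex({0, 2, 3, 4, 5, 6, 7}) = 1
G(21) = mex({0, 1, 2, 3, 5, 6, 7}) = 4
G(22) = mex({0, 1, 2, 3, 4, 5, 7}) = 6
G(23) = mex({0, 1, 2, 3, 4, 5, 6}) = 7
G(24) = mex({0, 1, 2, 3, 5, 6, 7}) = 4
G(25) = mex({0, 2, 3, 4, 6, 7}) = 1
G(26) = mex({0, 1, 3, 4, 5, 6, 7}) = 2
G(27) = mex({0, 1, 2, 3, 4, 5, 6, 7}) = 8
Therefore G(27) = 8.

8


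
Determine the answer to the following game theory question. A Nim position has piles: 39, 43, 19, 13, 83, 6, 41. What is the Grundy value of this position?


We need the XOR (exclusive or) of all pile sizes.
After XOR-ing pile 1 (size 39): 0 XOR 39 = 39
After XOR-ing pile 2 (size 43): 39 XOR 43 = 12
After XOR-ing pile 3 (size 19): 12 XOR 19 = 31
After XOR-ing pile 4 (size 13): 31 XOR 13 = 18
After XOR-ing pile 5 (size 83): 18 XOR 83 = 65
After XOR-ing pile 6 (size 6): 65 XOR 6 = 71
After XOR-ing pile 7 (size 41): 71 XOR 41 = 110
The Nim-value of this position is 110.

110


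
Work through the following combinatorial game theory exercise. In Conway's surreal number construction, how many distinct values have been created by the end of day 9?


Day 0: {|} = 0 is born. Count = 1.
Day n: the number of surreal numbers born by day n is 2^(n+1) - 1.
By day 0: 2^1 - 1 = 1
By day 1: 2^2 - 1 = 3
By day 2: 2^3 - 1 = 7
By day 3: 2^4 - 1 = 15
By day 4: 2^5 - 1 = 31
By day 5: 2^6 - 1 = 63
By day 6: 2^7 - 1 = 127
By day 7: 2^8 - 1 = 255
By day 8: 2^9 - 1 = 511
By day 9: 2^10 - 1 = 1023
By day 9: 1023 surreal numbers.

1023


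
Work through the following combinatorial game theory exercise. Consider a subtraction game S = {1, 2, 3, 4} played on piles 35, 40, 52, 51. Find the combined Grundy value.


Subtraction set: {1, 2, 3, 4}
For this subtraction set, G(n) = n mod 5 (period = max + 1 = 5).
Pile 1 (size 35): G(35) = 35 mod 5 = 0
Pile 2 (size 40): G(40) = 40 mod 5 = 0
Pile 3 (size 52): G(52) = 52 mod 5 = 2
Pile 4 (size 51): G(51) = 51 mod 5 = 1
Total Grundy value = XOR of all: 0 XOR 0 XOR 2 XOR 1 = 3

3


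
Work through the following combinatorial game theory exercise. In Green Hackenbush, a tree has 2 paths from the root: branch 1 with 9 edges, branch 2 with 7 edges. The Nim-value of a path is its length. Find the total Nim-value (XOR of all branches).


The tree has 2 branches from the ground vertex.
In Green Hackenbush, the Nim-value of a simple path of length k is k.
Branch 1: length 9, Nim-value = 9
Branch 2: length 7, Nim-value = 7
Total Nim-value = XOR of all branch values:
0 XOR 9 = 9
9 XOR 7 = 14
Nim-value of the tree = 14

14


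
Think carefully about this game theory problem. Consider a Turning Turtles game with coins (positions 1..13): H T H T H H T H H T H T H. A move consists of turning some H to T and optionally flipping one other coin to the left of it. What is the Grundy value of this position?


Coins: H T H T H H T H H T H T H
Key fact: a single head at position k behaves exactly like a Nim heap of size k (turning it to T and optionally flipping a coin at j < k corresponds to moving the heap from k to j, or to 0), and heads combine as a disjunctive sum (two heads at the same place would cancel, matching j XOR j = 0). So the Nim-value is the XOR of the 1-indexed positions of the heads.
Face-up positions (1-indexed): [1, 3, 5, 6, 8, 9, 11, 13]
XOR 0 with 1: 0 XOR 1 = 1
XOR 1 with 3: 1 XOR 3 = 2
XOR 2 with 5: 2 XOR 5 = 7
XOR 7 with 6: 7 XOR 6 = 1
XOR 1 with 8: 1 XOR 8 = 9
XOR 9 with 9: 9 XOR 9 = 0
XOR 0 with 11: 0 XOR 11 = 11
XOR 11 with 13: 11 XOR 13 = 6
Nim-value = 6

6


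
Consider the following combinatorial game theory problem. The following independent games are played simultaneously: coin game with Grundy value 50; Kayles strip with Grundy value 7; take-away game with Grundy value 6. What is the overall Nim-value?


By the Sprague-Grundy theorem, the Grundy value of a sum of games is the XOR of individual Grundy values.
coin game: Grundy value = 50. Running XOR: 0 XOR 50 = 50
Kayles strip: Grundy value = 7. Running XOR: 50 XOR 7 = 53
take-away game: Grundy value = 6. Running XOR: 53 XOR 6 = 51
The combined Grundy value is 51.

51


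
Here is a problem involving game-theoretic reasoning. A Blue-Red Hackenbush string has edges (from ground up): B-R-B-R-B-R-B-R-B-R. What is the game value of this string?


Edges (from ground): B-R-B-R-B-R-B-R-B-R
By Berlekamp's sign-expansion rule, a Blue-Red Hackenbush stalk has the value of the surreal number whose sign sequence is the edge sequence with B -> + and R -> -.
Sign sequence: +-+-+-+-+-
Trace the sign expansion in the surreal number tree, starting from 0:
Edge 1: B (sign +) -> bounds (0, +inf), value = 1
Edge 2: R (sign -) -> bounds (0, 1), value = 1/2
Edge 3: B (sign +) -> bounds (1/2, 1), value = 3/4
Edge 4: R (sign -) -> bounds (1/2, 3/4), value = 5/8
Edge 5: B (sign +) -> bounds (5/8, 3/4), value = 11/16
Edge 6: R (sign -) -> bounds (5/8, 11/16), value = 21/32
Edge 7: B (sign +) -> bounds (21/32, 11/16), value = 43/64
Edge 8: R (sign -) -> bounds (21/32, 43/64), value = 85/128
Edge 9: B (sign +) -> bounds (85/128, 43/64), value = 171/256
Edge 10: R (sign -) -> bounds (85/128, 171/256), value = 341/512
Game value = 341/512

341/512


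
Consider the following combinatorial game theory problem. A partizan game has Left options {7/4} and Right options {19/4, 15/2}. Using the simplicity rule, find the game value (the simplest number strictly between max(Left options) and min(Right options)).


Left options: {7/4}, max = 7/4
Right options: {19/4, 15/2}, min = 19/4
All options are numbers and max(Left) < min(Right), so by the simplicity theorem the value is the simplest (earliest-born) number strictly between 7/4 and 19/4.
Integers 2 through 4 all lie strictly between 7/4 and 19/4.
Among integers, the simplest (lowest birthday = smallest |n|; 0 is born on day 0, +-n on day n) is 2.
No non-integer in the interval can be simpler: if x is a non-integer in the interval, then floor(x) or ceil(x) also lies in the interval (the interval contains an integer), and both are proper prefixes of x's sign expansion, i.e. born earlier. So the game value is 2.
Game value = 2

2


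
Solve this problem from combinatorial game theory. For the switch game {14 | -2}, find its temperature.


The game is {14 | -2}, a switch {a | b} with numbers a > b.
Cooling {a | b} by t gives {a - t | b + t}, which stops being hot when a - t = b + t, i.e. at t = (a - b)/2. So the temperature of a switch is (a - b)/2.
Temperature = (Left option - Right option) / 2
= (14 - (-2)) / 2
= 16 / 2
= 8

8


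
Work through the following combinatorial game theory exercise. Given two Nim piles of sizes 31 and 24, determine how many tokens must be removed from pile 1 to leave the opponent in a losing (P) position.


Piles: 31 and 24
Current XOR: 31 XOR 24 = 7 (non-zero, so this is an N-position).
To make the XOR zero, we need to find a move that balances the piles.
For pile 1 (size 31): target = 31 XOR 7 = 24
We reduce pile 1 from 31 to 24.
Tokens removed: 31 - 24 = 7
Verification: 24 XOR 24 = 0

7


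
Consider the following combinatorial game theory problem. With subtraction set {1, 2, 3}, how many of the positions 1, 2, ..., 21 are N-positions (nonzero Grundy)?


Subtraction set S = {1, 2, 3}, so G(n) = n mod 4.
G(n) = 0 when n is a multiple of 4.
Multiples of 4 in [1, 21]: 5
N-positions (nonzero Grundy) = 21 - 5 = 16

16


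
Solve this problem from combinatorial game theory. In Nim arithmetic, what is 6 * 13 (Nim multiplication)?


Nim multiplication is bilinear over XOR: (u XOR v) * w = (u*w) XOR (v*w).
So we split each operand into its bit components and XOR the pairwise Nim products.
6 = 2 + 4 (as XOR of powers of 2).
13 = 1 + 4 + 8 (as XOR of powers of 2).
Using the standard Nim-product table on single bits:
  2*2 = 3,   2*4 = 8,   2*8 = 12,
  4*4 = 6,   4*8 = 11,  8*8 = 13,
and  1*x = x (identity), k*l = l*k (commutative).
Pairwise Nim products:
  2 * 1 = 2
  2 * 4 = 8
  2 * 8 = 12
  4 * 1 = 4
  4 * 4 = 6
  4 * 8 = 11
XOR them: 2 XOR 8 XOR 12 XOR 4 XOR 6 XOR 11 = 15.
Result: 6 * 13 = 15 (in Nim).

15


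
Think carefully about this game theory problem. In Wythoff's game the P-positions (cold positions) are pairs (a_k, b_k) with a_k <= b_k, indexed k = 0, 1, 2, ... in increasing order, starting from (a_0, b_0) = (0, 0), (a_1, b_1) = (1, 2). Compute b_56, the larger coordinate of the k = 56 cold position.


By Wythoff's theorem, a_k = floor(k * phi) and b_k = floor(k * phi^2) = a_k + k, where phi = (1 + sqrt(5))/2 is the golden ratio.
phi = (1 + sqrt(5))/2 = 1.618034
phi^2 = phi + 1 = 2.618034
k = 56
k * phi^2 = 56 * 2.618034 = 146.609903
b_56 = floor(k * phi^2) = 146 (check: a_56 + k = 90 + 56 = 146)

146


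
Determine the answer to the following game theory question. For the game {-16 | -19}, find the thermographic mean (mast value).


Game = {-16 | -19}, a switch {a | b} with numbers a > b.
Its thermograph has left wall a - t and right wall b + t, which meet at t = (a - b)/2, where both equal (a + b)/2. So the mast (mean value) is at (a + b)/2.
Mean = (-16 + (-19))/2 = -35/2 = -35/2

-35/2


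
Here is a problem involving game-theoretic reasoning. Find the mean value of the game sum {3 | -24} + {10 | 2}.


G1 = {3 | -24}, G2 = {10 | 2}
Each is a switch {a | b} with numbers a > b; its mean value is (a + b)/2, and mean value is additive over game sums: m(G1 + G2) = m(G1) + m(G2).
Mean of G1 = (3 + (-24))/2 = -21/2 = -21/2
Mean of G2 = (10 + (2))/2 = 12/2 = 6
Mean of G1 + G2 = -21/2 + 6 = -9/2

-9/2


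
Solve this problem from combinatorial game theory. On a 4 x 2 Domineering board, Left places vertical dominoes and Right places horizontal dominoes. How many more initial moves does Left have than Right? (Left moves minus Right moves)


Board is 4 x 2 (rows x cols).
Left (vertical) placements: (rows-1) * cols = 3 * 2 = 6
Right (horizontal) placements: rows * (cols-1) = 4 * 1 = 4
Advantage = Left - Right = 6 - 4 = 2

2


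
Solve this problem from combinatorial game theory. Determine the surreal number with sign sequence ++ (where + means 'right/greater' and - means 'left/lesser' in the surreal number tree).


Sign expansion: ++
Rule: track bounds (lo, hi), initially (-inf, +inf). On '+', the current value becomes lo and we move to the simplest number in (value, hi): value + 1 if hi = +inf, otherwise the midpoint (value + hi)/2. On '-', the current value becomes hi and we move to value - 1 if lo = -inf, otherwise the midpoint (lo + value)/2.
Start at 0.
Step 1: sign = +, move right. Bounds: (0, +inf). Value = 1
Step 2: sign = +, move right. Bounds: (1, +inf). Value = 2
The surreal number with sign expansion ++ is 2.

2


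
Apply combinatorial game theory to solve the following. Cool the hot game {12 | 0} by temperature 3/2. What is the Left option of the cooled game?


Original game: {12 | 0} (a switch {a | b} with a > b).
Cooling by t (for t below the temperature (a - b)/2 = 6) taxes each move by t: {a | b} cooled by t is {a - t | b + t}.
Cooling amount: t = 3/2
Cooled Left option: 12 - 3/2 = 21/2
Cooled Right option: 0 + 3/2 = 3/2
Cooled game: {21/2 | 3/2}
Left option = 21/2

21/2


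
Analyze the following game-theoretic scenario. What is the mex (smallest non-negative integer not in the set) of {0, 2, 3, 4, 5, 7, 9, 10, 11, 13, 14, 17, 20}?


Set = {0, 2, 3, 4, 5, 7, 9, 10, 11, 13, 14, 17, 20}
0 is in the set.
1 is NOT in the set. This is the mex.
mex = 1

1


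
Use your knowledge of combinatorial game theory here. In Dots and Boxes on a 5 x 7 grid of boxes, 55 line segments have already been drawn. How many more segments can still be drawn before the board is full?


Grid: 5 x 7 boxes, i.e. 6 rows and 8 columns of dots.
Horizontal edges: (rows + 1) * cols = 6 * 7 = 42
Vertical edges: rows * (cols + 1) = 5 * 8 = 40
Total edges: 42 + 40 = 82
Edges drawn: 55
Remaining: 82 - 55 = 27

27


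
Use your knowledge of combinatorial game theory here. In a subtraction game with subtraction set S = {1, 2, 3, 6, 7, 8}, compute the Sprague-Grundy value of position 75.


The subtraction set is S = {1, 2, 3, 6, 7, 8}.
G(k) = mex{ G(k - s) : s in S, s <= k }. We compute iteratively: G(0) = 0.
G(1) = mex({0}) = 1
G(2) = mex({0, 1}) = 2
G(3) = mex({0, 1, 2}) = 3
G(4) = mex({1, 2, 3}) = 0
G(5) = mex({0, 2, 3}) = 1
G(6) = mex({0, 1, 3}) = 2
G(7) = mex({0, 1, 2}) = 3
G(8) = mex({0, 1, 2, 3}) = 4
G(9) = mex({1, 2, 3, 4}) = 0
G(10) = mex({0, 2, 3, 4}) = 1
G(11) = mex({0, 1, 3, 4}) = 2
G(12) = mex({0, 1, 2}) = 3
G(13) = mex({1, 2, 3}) = 0
G(14) = mex({0, 2, 3, 4}) = 1
G(15) = mex({0, 1, 3, 4}) = 2
G(16) = mex({0, 1, 2, 4}) = 3
Observe that G(9)..G(16) = 0, 1, 2, 3, 0, 1, 2, 3 repeats G(0)..G(7) = 0, 1, 2, 3, 0, 1, 2, 3.
For k >= max(S) = 8, G(k) is determined by the previous 8 values G(k-8)..G(k-1); a window of 8 consecutive values has recurred shifted by 9, so by induction G(k + 9) = G(k) for all k >= 0: the sequence is periodic from the start with period 9.
One period: G(0..8) = 0, 1, 2, 3, 0, 1, 2, 3, 4.
75 mod 9 = 3, so G(75) = G(3) = 3.

3


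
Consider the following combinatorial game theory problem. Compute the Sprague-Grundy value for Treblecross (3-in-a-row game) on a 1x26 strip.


Treblecross: place X on empty cells; 3-in-a-row wins.
Playing within two cells of an existing X lets the opponent win at once, so sensible play treats the cells i-2..i+2 around each X as dead. The player left with no safe cell loses, so this is a normal-play take-away game on strips of safe cells.
Placing X at cell i (0-indexed) of a strip of k safe cells leaves independent strips of sizes max(0, i-2) and max(0, k-i-3). Hence G(k) = mex{ G(max(0,i-2)) XOR G(max(0,k-i-3)) : 0 <= i < k }, with G(0) = 0.
G(1): splits (0,0):0^0=0 -> mex({0}) = 1
G(2): splits (0,0):0^0=0 -> mex({0}) = 1
G(3): splits (0,0):0^0=0 -> mex({0}) = 1
G(4): splits (0,1):0^1=1 (0,0):0^0=0 -> mex({0, 1}) = 2
G(5): splits (0,2):0^1=1 (0,1):0^1=1 (0,0):0^0=0 -> mex({0, 1}) = 2
G(6) = mex({1}) = 0
G(7) = mex({0, 1, 2}) = 3
G(8) = mex({0, 1, 2}) = 3
G(9) = mex({0, 2}) = 1
G(10) = mex({0, 2, 3}) = 1
G(11) = mex({0, 3}) = 1
G(12) = mex({1, 3}) = 0
G(13) = mex({0, 1, 2, 3}) = 4
G(14) = mex({0, 1, 2}) = 3
G(15) = mex({0, 1, 2}) = 3
G(16) = mex({0, 1, 2, 4}) = 3
G(17) = mex({0, 1, 3, 4}) = 2
G(18) = mex({0, 1, 3, 4}) = 2
G(19) = mex({0, 1, 3, 5}) = 2
G(20) = mex({0, 1, 2, 3, 5}) = 4
G(21) = mex({0, 1, 2, 3, 5}) = 4
G(22) = mex({1, 2, 6}) = 0
G(23) = mex({0, 1, 2, 3, 4, 6}) = 5
G(24) = mex({0, 1, 2, 3, 4}) = 5
G(25) = mex({0, 1, 3, 4, 7}) = 2
G(26) = mex({0, 1, 3, 4, 5, 7}) = 2
Therefore G(26) = 2.

2


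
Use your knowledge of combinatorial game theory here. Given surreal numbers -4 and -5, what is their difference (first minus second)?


x = -4, y = -5
x - y = -4 - -5 = 1

1


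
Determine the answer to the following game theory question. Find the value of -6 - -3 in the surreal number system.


x = -6, y = -3
x - y = -6 - -3 = -3

-3


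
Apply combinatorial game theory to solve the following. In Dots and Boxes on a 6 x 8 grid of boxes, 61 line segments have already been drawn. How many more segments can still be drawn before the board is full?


Grid: 6 x 8 boxes, i.e. 7 rows and 9 columns of dots.
Horizontal edges: (rows + 1) * cols = 7 * 8 = 56
Vertical edges: rows * (cols + 1) = 6 * 9 = 54
Total edges: 56 + 54 = 110
Edges drawn: 61
Remaining: 110 - 61 = 49

49


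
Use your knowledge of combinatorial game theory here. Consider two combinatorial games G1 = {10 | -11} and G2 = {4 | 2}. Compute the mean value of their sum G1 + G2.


G1 = {10 | -11}, G2 = {4 | 2}
Each is a switch {a | b} with numbers a > b; its mean value is (a + b)/2, and mean value is additive over game sums: m(G1 + G2) = m(G1) + m(G2).
Mean of G1 = (10 + (-11))/2 = -1/2 = -1/2
Mean of G2 = (4 + (2))/2 = 6/2 = 3
Mean of G1 + G2 = -1/2 + 3 = 5/2

5/2


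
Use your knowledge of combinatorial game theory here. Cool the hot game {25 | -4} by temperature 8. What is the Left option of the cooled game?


Original game: {25 | -4} (a switch {a | b} with a > b).
Cooling by t (for t below the temperature (a - b)/2 = 29/2) taxes each move by t: {a | b} cooled by t is {a - t | b + t}.
Cooling amount: t = 8
Cooled Left option: 25 - 8 = 17
Cooled Right option: -4 + 8 = 4
Cooled game: {17 | 4}
Left option = 17

17


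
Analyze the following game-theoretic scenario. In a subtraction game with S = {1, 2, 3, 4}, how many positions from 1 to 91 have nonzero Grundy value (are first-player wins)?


Subtraction set S = {1, 2, 3, 4}, so G(n) = n mod 5.
G(n) = 0 when n is a multiple of 5.
Multiples of 5 in [1, 91]: 18
N-positions (nonzero Grundy) = 91 - 18 = 73

73


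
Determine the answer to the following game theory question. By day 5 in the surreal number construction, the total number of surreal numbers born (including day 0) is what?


Day 0: {|} = 0 is born. Count = 1.
Day n: the number of surreal numbers born by day n is 2^(n+1) - 1.
By day 0: 2^1 - 1 = 1
By day 1: 2^2 - 1 = 3
By day 2: 2^3 - 1 = 7
By day 3: 2^4 - 1 = 15
By day 4: 2^5 - 1 = 31
By day 5: 2^6 - 1 = 63
By day 5: 63 surreal numbers.

63


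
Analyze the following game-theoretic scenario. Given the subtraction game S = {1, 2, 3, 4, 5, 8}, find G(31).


The subtraction set is S = {1, 2, 3, 4, 5, 8}.
G(k) = mex{ G(k - s) : s in S, s <= k }. We compute iteratively: G(0) = 0.
G(1) = mex({0}) = 1
G(2) = mex({0, 1}) = 2
G(3) = mex({0, 1, 2}) = 3
G(4) = mex({0, 1, 2, 3}) = 4
G(5) = mex({0, 1, 2, 3, 4}) = 5
G(6) = mex({1, 2, 3, 4, 5}) = 0
G(7) = mex({0, 2, 3, 4, 5}) = 1
G(8) = mex({0, 1, 3, 4, 5}) = 2
G(9) = mex({0, 1, 2, 4, 5}) = 3
G(10) = mex({0, 1, 2, 3, 5}) = 4
G(11) = mex({0, 1, 2, 3, 4}) = 5
G(12) = mex({1, 2, 3, 4, 5}) = 0
G(13) = mex({0, 2, 3, 4, 5}) = 1
Observe that G(6)..G(13) = 0, 1, 2, 3, 4, 5, 0, 1 repeats G(0)..G(7) = 0, 1, 2, 3, 4, 5, 0, 1.
For k >= max(S) = 8, G(k) is determined by the previous 8 values G(k-8)..G(k-1); a window of 8 consecutive values has recurred shifted by 6, so by induction G(k + 6) = G(k) for all k >= 0: the sequence is periodic from the start with period 6.
One period: G(0..5) = 0, 1, 2, 3, 4, 5.
31 mod 6 = 1, so G(31) = G(1) = 1.

1


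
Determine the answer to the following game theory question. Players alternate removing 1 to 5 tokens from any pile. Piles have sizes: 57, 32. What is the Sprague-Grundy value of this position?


Subtraction set: {1, 2, 3, 4, 5}
For this subtraction set, G(n) = n mod 6 (period = max + 1 = 6).
Pile 1 (size 57): G(57) = 57 mod 6 = 3
Pile 2 (size 32): G(32) = 32 mod 6 = 2
Total Grundy value = XOR of all: 3 XOR 2 = 1

1


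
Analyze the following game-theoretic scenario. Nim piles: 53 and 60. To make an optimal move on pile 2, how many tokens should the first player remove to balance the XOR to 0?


Piles: 53 and 60
Current XOR: 53 XOR 60 = 9 (non-zero, so this is an N-position).
To make the XOR zero, we need to find a move that balances the piles.
For pile 2 (size 60): target = 60 XOR 9 = 53
We reduce pile 2 from 60 to 53.
Tokens removed: 60 - 53 = 7
Verification: 53 XOR 53 = 0

7


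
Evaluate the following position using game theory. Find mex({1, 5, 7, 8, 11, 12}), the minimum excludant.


Set = {1, 5, 7, 8, 11, 12}
0 is NOT in the set. This is the mex.
mex = 0

0


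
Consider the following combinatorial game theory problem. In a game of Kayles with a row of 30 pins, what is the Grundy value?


Kayles: a move removes 1 or 2 adjacent pins from a contiguous row.
Removing pins from a row of k leaves two independent rows (a, b) with a + b = k - 1 (one pin) or a + b = k - 2 (two pins); an end removal gives a = 0.
By Sprague-Grundy, G(k) = mex{ G(a) XOR G(b) } over all these splits. G(0) = 0.
G(1): splits (0,0):0^0=0 -> mex({0}) = 1
G(2): splits (0,1):0^1=1 (0,0):0^0=0 -> mex({0, 1}) = 2
G(3): splits (0,2):0^2=2 (1,1):1^1=0 (0,1):0^1=1 -> mex({0, 1, 2}) = 3
G(4): splits (0,3):0^3=3 (1,2):1^2=3 (0,2):0^2=2 (1,1):1^1=0 -> mex({0, 2, 3}) = 1
G(5): splits (0,4):0^1=1 (1,3):1^3=2 (2,2):2^2=0 (0,3):0^3=3 (1,2):1^2=3 -> mex({0, 1, 2, 3}) = 4
G(6) = mex({0, 1, 2, 4}) = 3
G(7) = mex({0, 1, 3, 4, 5}) = 2
G(8) = mex({0, 2, 3, 5, 6}) = 1
G(9) = mex({0, 1, 2, 3, 6, 7}) = 4
G(10) = mex({0, 1, 3, 4, 5, 7}) = 2
G(11) = mex({0, 1, 2, 3, 4, 5}) = 6
G(12) = mex({0, 1, 2, 3, 5, 6, 7}) = 4
G(13) = mex({0, 2, 3, 4, 6, 7}) = 1
G(14) = mex({0, 1, 4, 5, 6, 7}) = 2
G(15) = mex({0, 1, 2, 3, 4, 5, 6}) = 7
G(16) = mex({0, 2, 3, 5, 6, 7}) = 1
G(17) = mex({0, 1, 2, 3, 5, 6, 7}) = 4
G(18) = mex({0, 1, 2, 4, 5, 6}) = 3
G(19) = mex({0, 1, 3, 4, 5, 7}) = 2
G(20) = mex({0, 2, 3, 4, 5, 6, 7}) = 1
G(21) = mex({0, 1, 2, 3, 5, 6, 7}) = 4
G(22) = mex({0, 1, 2, 3, 4, 5, 7}) = 6
G(23) = mex({0, 1, 2, 3, 4, 5, 6}) = 7
G(24) = mex({0, 1, 2, 3, 5, 6, 7}) = 4
G(25) = mex({0, 2, 3, 4, 6, 7}) = 1
G(26) = mex({0, 1, 3, 4, 5, 6, 7}) = 2
G(27) = mex({0, 1, 2, 3, 4, 5, 6, 7}) = 8
G(28) = mex({0, 1, 2, 3, 4, 6, 7, 8}) = 5
G(29) = mex({0, 1, 2, 3, 5, 6, 7, 8, 9}) = 4
G(30) = mex({0, 1, 2, 3, 4, 5, 6, 9, 10}) = 7
Therefore G(30) = 7.

7


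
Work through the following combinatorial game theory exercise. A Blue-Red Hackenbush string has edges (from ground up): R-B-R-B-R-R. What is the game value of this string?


Edges (from ground): R-B-R-B-R-R
By Berlekamp's sign-expansion rule, a Blue-Red Hackenbush stalk has the value of the surreal number whose sign sequence is the edge sequence with B -> + and R -> -.
Sign sequence: -+-+--
Trace the sign expansion in the surreal number tree, starting from 0:
Edge 1: R (sign -) -> bounds (-inf, 0), value = -1
Edge 2: B (sign +) -> bounds (-1, 0), value = -1/2
Edge 3: R (sign -) -> bounds (-1, -1/2), value = -3/4
Edge 4: B (sign +) -> bounds (-3/4, -1/2), value = -5/8
Edge 5: R (sign -) -> bounds (-3/4, -5/8), value = -11/16
Edge 6: R (sign -) -> bounds (-3/4, -11/16), value = -23/32
Game value = -23/32

-23/32


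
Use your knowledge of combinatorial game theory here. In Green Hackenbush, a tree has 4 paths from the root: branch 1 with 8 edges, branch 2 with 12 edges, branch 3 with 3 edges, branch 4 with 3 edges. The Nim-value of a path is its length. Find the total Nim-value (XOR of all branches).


The tree has 4 branches from the ground vertex.
In Green Hackenbush, the Nim-value of a simple path of length k is k.
Branch 1: length 8, Nim-value = 8
Branch 2: length 12, Nim-value = 12
Branch 3: length 3, Nim-value = 3
Branch 4: length 3, Nim-value = 3
Total Nim-value = XOR of all branch values:
0 XOR 8 = 8
8 XOR 12 = 4
4 XOR 3 = 7
7 XOR 3 = 4
Nim-value of the tree = 4

4


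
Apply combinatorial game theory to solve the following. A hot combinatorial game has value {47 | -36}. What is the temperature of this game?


The game is {47 | -36}, a switch {a | b} with numbers a > b.
Cooling {a | b} by t gives {a - t | b + t}, which stops being hot when a - t = b + t, i.e. at t = (a - b)/2. So the temperature of a switch is (a - b)/2.
Temperature = (Left option - Right option) / 2
= (47 - (-36)) / 2
= 83 / 2
= 83/2

83/2


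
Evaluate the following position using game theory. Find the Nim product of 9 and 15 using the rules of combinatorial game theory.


Nim multiplication is bilinear over XOR: (u XOR v) * w = (u*w) XOR (v*w).
So we split each operand into its bit components and XOR the pairwise Nim products.
9 = 1 + 8 (as XOR of powers of 2).
15 = 1 + 2 + 4 + 8 (as XOR of powers of 2).
Using the standard Nim-product table on single bits:
  2*2 = 3,   2*4 = 8,   2*8 = 12,
  4*4 = 6,   4*8 = 11,  8*8 = 13,
and  1*x = x (identity), k*l = l*k (commutative).
Pairwise Nim products:
  1 * 1 = 1
  1 * 2 = 2
  1 * 4 = 4
  1 * 8 = 8
  8 * 1 = 8
  8 * 2 = 12
  8 * 4 = 11
  8 * 8 = 13
XOR them: 1 XOR 2 XOR 4 XOR 8 XOR 8 XOR 12 XOR 11 XOR 13 = 13.
Result: 9 * 15 = 13 (in Nim).

13


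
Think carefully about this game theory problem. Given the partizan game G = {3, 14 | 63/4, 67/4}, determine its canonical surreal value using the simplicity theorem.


Left options: {3, 14}, max = 14
Right options: {63/4, 67/4}, min = 63/4
All options are numbers and max(Left) < min(Right), so by the simplicity theorem the value is the simplest (earliest-born) number strictly between 14 and 63/4.
The only integer strictly between 14 and 63/4 is 15.
No non-integer in the interval can be simpler: if x is a non-integer in the interval, then floor(x) or ceil(x) also lies in the interval (the interval contains an integer), and both are proper prefixes of x's sign expansion, i.e. born earlier. So the game value is 15.
Game value = 15

15


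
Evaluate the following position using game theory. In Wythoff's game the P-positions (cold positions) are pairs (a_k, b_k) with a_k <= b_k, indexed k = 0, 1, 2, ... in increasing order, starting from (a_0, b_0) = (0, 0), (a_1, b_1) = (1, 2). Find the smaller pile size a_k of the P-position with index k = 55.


By Wythoff's theorem, a_k = floor(k * phi) and b_k = floor(k * phi^2) = a_k + k, where phi = (1 + sqrt(5))/2 is the golden ratio.
phi = (1 + sqrt(5))/2 = 1.618034
k = 55
k * phi = 55 * 1.618034 = 88.991869
a_55 = floor(k * phi) = 88

88


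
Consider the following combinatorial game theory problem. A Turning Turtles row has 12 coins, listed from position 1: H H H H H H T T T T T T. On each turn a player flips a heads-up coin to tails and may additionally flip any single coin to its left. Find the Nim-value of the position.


Coins: H H H H H H T T T T T T
Key fact: a single head at position k behaves exactly like a Nim heap of size k (turning it to T and optionally flipping a coin at j < k corresponds to moving the heap from k to j, or to 0), and heads combine as a disjunctive sum (two heads at the same place would cancel, matching j XOR j = 0). So the Nim-value is the XOR of the 1-indexed positions of the heads.
Face-up positions (1-indexed): [1, 2, 3, 4, 5, 6]
XOR 0 with 1: 0 XOR 1 = 1
XOR 1 with 2: 1 XOR 2 = 3
XOR 3 with 3: 3 XOR 3 = 0
XOR 0 with 4: 0 XOR 4 = 4
XOR 4 with 5: 4 XOR 5 = 1
XOR 1 with 6: 1 XOR 6 = 7
Nim-value = 7

7


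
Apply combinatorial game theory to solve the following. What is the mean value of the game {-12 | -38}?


Game = {-12 | -38}, a switch {a | b} with numbers a > b.
Its thermograph has left wall a - t and right wall b + t, which meet at t = (a - b)/2, where both equal (a + b)/2. So the mast (mean value) is at (a + b)/2.
Mean = (-12 + (-38))/2 = -50/2 = -25

-25


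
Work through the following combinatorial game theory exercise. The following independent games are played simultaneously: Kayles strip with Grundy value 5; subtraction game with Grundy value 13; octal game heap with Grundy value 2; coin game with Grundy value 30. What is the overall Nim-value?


By the Sprague-Grundy theorem, the Grundy value of a sum of games is the XOR of individual Grundy values.
Kayles strip: Grundy value = 5. Running XOR: 0 XOR 5 = 5
subtraction game: Grundy value = 13. Running XOR: 5 XOR 13 = 8
octal game heap: Grundy value = 2. Running XOR: 8 XOR 2 = 10
coin game: Grundy value = 30. Running XOR: 10 XOR 30 = 20
The combined Grundy value is 20.

20


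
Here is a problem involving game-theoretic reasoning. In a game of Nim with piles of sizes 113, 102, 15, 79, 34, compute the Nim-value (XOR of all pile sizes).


We need the XOR (exclusive or) of all pile sizes.
After XOR-ing pile 1 (size 113): 0 XOR 113 = 113
After XOR-ing pile 2 (size 102): 113 XOR 102 = 23
After XOR-ing pile 3 (size 15): 23 XOR 15 = 24
After XOR-ing pile 4 (size 79): 24 XOR 79 = 87
After XOR-ing pile 5 (size 34): 87 XOR 34 = 117
The Nim-value of this position is 117.

117
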